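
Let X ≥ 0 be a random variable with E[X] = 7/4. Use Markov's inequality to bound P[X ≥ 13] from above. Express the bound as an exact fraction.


μ = E[X] = 7/4, a = 13.
Markov: P[X ≥ 13] ≤ μ/a = (7/4)/13 = 7/52.
Numerically: ≈ 0.135.
(Since a = 13 > μ = 1.750, the bound 7/52 is < 1 and informative.)

P[X ≥ 13] ≤ 7/52 ≈ 0.135.


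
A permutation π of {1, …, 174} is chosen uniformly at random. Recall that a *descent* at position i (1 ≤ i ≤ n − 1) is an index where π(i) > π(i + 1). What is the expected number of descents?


Write X = Σ X_I over i = 1, …, 173, with X_I the indicator of one descent.
There are 173 indicators.
For each fixed i, the pair (π(i), π(i+1)) is a uniformly random ordered pair of distinct values from {1, …, 174}; by symmetry P[π(i) > π(i+1)] = 1/2.
By linearity: E[X] = 173 · (1/2) = (174 − 1) · (1/2) = 173/2 ≈ 86.500.

E[X] = 173/2 = 86.500.


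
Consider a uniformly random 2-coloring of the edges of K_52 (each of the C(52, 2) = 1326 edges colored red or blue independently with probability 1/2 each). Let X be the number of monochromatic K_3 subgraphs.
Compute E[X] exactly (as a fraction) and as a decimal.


Let X = Σ_S X_S over the C(52, 3) = 22100 subsets S of size 3, where X_S = 1 if the K_3 on S is monochromatic.
For a fixed S, the K_3 on S has C(3, 2) = 3 edges. P[all 3 edges red] = (1/2)^3, and likewise for blue, so P[monochromatic] = 2·(1/2)^3 = 2^{1 − 3} = 1/4.
By linearity of expectation: E[X] = C(52, 3) · 2^{1 − 3} = 22100 · 1/4 = 5525.
Numerically: E[X] ≈ 5525.00000.

E[X] = C(52,3)·2^(1−C(3,2)) = 5525 ≈ 5525.00000.


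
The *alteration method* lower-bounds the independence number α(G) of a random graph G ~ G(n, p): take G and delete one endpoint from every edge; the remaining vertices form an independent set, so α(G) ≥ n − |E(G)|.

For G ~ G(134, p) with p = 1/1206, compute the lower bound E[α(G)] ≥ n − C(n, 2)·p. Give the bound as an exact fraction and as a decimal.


E[|E(G)|] = C(134, 2)·p = 8911 · (1/1206) = 133/18.
E[α(G)] ≥ n − E[|E(G)|] = 134 − 133/18 = 2279/18.
Numerically: ≈ 126.61111.
(This is only a lower bound; the true E[α(G)] may be larger.)

E[α(G)] ≥ 2279/18 ≈ 126.61111.


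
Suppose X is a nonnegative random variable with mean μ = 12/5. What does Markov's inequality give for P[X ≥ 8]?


μ = E[X] = 12/5, a = 8.
Markov: P[X ≥ 8] ≤ μ/a = (12/5)/8 = 3/10.
Numerically: ≈ 0.300000.
(Since a = 8 > μ = 2.400000, the bound 3/10 is < 1 and informative.)

P[X ≥ 8] ≤ 3/10 ≈ 0.300000.


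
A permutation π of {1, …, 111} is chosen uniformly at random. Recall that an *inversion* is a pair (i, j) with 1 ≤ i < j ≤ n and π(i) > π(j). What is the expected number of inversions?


Write X = Σ X_I over the C(111, 2) = 6105 pairs i < j, with X_I the indicator of one inversion.
There are 6105 indicators.
For each fixed pair i < j, the values π(i) and π(j) are two distinct elements of {1, …, 111} in uniformly random order; by symmetry P[π(i) > π(j)] = 1/2.
By linearity: E[X] = 6105 · (1/2) = C(111, 2) · (1/2) = 6105/2 = 6105/2 ≈ 3052.5000.

E[X] = 6105/2 = 3052.5000.


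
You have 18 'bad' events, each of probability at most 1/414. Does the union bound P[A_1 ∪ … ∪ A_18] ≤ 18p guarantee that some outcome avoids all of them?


Union bound: P[∪_{i=1}^{18} A_i] ≤ Σ_i P[A_i] ≤ 18·p = 18·(1/414) = 1/23.
Numerically: 1/23 ≈ 0.043.
Is 1/23 < 1? YES.
Since P[∪ A_i] ≤ 1/23 < 1, the complement has P[∩ A_i^c] ≥ 1 − 1/23 = 22/23 > 0, so some outcome avoids every A_i.

18·p = 1/23 ≈ 0.043; existence CERTIFIED by the union bound.


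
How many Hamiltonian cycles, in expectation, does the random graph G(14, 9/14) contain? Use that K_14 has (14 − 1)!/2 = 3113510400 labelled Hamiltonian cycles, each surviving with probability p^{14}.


K_14 has (14 − 1)!/2 = 3113510400 labelled Hamiltonian cycles.
For each such Hamiltonian cycle H, let X_H = 1 if all 14 edges of H are present in G. Then P[X_H = 1] = p^{14} = (9/14)^{14} = 22876792454961/11112006825558016.
Summing the indicators: E[X] = Σ_H E[X_H] = 3113510400 · p^{14} = 3113510400 · 22876792454961/11112006825558016 = 19873641525435994725/3100448333024.
Numerically: E[X] ≈ 6.41e+06.

E[X] = 3113510400 · (9/14)^{14} = 19873641525435994725/3100448333024 ≈ 6.41e+06.


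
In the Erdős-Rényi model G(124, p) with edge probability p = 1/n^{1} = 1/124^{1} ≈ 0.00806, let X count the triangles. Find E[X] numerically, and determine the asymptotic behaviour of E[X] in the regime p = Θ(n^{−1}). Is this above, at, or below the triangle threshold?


Number of potential triangles: C(124, 3) = 310124.
Each occurs with probability p³ ≈ (0.00806)³ ≈ 5.24487e-07.
By linearity: E[X] = C(124, 3)·p³ ≈ 310124 · 5.24487e-07 ≈ 0.163.
Here α = 1, so p = 1/n is exactly at the triangle threshold p ~ 1/n. Asymptotically E[X] → c³/6 = 1³/6 = 1/6 ≈ 0.167, a bounded constant. In this regime the triangle count is asymptotically Poisson(c³/6).

E[X] ≈ 0.163; in regime p = Θ(1/n^{1}) E[X] stays bounded (at the triangle threshold p ~ 1/n).


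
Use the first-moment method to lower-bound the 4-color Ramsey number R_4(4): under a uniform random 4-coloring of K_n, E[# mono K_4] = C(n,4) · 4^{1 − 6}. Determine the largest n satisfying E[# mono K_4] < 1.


We need C(n, 4) · 4^{1 − 6} < 1, i.e. C(n, 4) < 4^{6 − 1} = 1024.
Check values of n near the boundary:
  n = 8: C(8, 4) = 70; 70 < 1024? YES
  n = 9: C(9, 4) = 126; 126 < 1024? YES
  n = 10: C(10, 4) = 210; 210 < 1024? YES
  n = 11: C(11, 4) = 330; 330 < 1024? YES
  n = 12: C(12, 4) = 495; 495 < 1024? YES
  n = 13: C(13, 4) = 715; 715 < 1024? YES
  n = 14: C(14, 4) = 1001; 1001 < 1024? YES
  n = 15: C(15, 4) = 1365; 1365 < 1024? NO
The largest n with C(n, 4) < 1024 is n = 14 (where E[X] = 1001/1024 ≈ 0.978). Hence R_4(4) > 14, i.e. R_4(4) ≥ 15.

Largest n = 14; hence R_4(4) > 14.


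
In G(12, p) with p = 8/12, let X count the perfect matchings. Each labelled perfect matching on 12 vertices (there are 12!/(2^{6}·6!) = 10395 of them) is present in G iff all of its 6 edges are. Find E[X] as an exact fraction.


K_12 has 12!/(2^{6}·6!) = 10395 labelled perfect matchings.
For each such perfect matching H, let X_H = 1 if all 6 edges of H are present in G. Then P[X_H = 1] = p^{6} = (2/3)^{6} = 64/729.
By linearity: E[X] = Σ_H E[X_H] = 10395 · p^{6} = 10395 · 64/729 = 24640/27.
Numerically: E[X] ≈ 912.6.

E[X] = 10395 · (2/3)^{6} = 24640/27 ≈ 912.6.


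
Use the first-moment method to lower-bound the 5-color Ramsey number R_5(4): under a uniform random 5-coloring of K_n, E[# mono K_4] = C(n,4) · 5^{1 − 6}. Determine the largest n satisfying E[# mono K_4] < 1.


We need C(n, 4) · 5^{1 − 6} < 1, i.e. C(n, 4) < 5^{6 − 1} = 3125.
Check values of n near the boundary:
  n = 13: C(13, 4) = 715; 715 < 3125? YES
  n = 14: C(14, 4) = 1001; 1001 < 3125? YES
  n = 15: C(15, 4) = 1365; 1365 < 3125? YES
  n = 16: C(16, 4) = 1820; 1820 < 3125? YES
  n = 17: C(17, 4) = 2380; 2380 < 3125? YES
  n = 18: C(18, 4) = 3060; 3060 < 3125? YES
  n = 19: C(19, 4) = 3876; 3876 < 3125? NO
  n = 20: C(20, 4) = 4845; 4845 < 3125? NO
The largest n with C(n, 4) < 3125 is n = 18 (where E[X] = 612/625 ≈ 0.979). Hence R_5(4) > 18, i.e. R_5(4) ≥ 19.

Largest n = 18; hence R_5(4) > 18.


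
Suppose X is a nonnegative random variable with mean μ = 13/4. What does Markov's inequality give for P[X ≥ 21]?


μ = E[X] = 13/4, a = 21.
Markov: P[X ≥ 21] ≤ μ/a = (13/4)/21 = 13/84.
Numerically: ≈ 0.15476.
(Since a = 21 > μ = 3.25000, the bound 13/84 is < 1 and informative.)

P[X ≥ 21] ≤ 13/84 ≈ 0.15476.


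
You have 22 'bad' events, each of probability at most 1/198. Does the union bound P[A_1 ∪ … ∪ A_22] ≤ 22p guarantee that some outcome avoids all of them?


Union bound: P[∪_{i=1}^{22} A_i] ≤ Σ_i P[A_i] ≤ 22·p = 22·(1/198) = 1/9.
Numerically: 1/9 ≈ 0.111111.
Is 1/9 < 1? YES.
Since P[∪ A_i] ≤ 1/9 < 1, the complement has P[∩ A_i^c] ≥ 1 − 1/9 = 8/9 > 0, so some outcome avoids every A_i.

22·p = 1/9 ≈ 0.111111; existence CERTIFIED by the union bound.


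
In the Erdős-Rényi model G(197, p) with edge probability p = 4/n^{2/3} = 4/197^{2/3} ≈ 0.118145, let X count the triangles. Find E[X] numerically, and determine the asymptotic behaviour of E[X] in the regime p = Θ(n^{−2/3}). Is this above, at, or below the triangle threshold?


Number of potential triangles: C(197, 3) = 1254890.
Each occurs with probability p³ ≈ (0.118145)³ ≈ 1.64910201e-03.
By linearity: E[X] = C(197, 3)·p³ ≈ 1254890 · 1.64910201e-03 ≈ 2069.441624.
Since α = 2/3 < 1, p = c/n^{2/3} ≫ 1/n is above the triangle threshold p ~ 1/n. Asymptotically E[X] ~ (c³/6)·n^{3(1−α)} = (4³/6)·n^{1} → ∞; triangles are abundant w.h.p.

E[X] ≈ 2069.441624; in regime p = Θ(1/n^{2/3}) E[X] diverges (above the triangle threshold p ~ 1/n).


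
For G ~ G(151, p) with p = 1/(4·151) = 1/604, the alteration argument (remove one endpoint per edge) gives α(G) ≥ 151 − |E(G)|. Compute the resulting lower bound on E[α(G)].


E[|E(G)|] = C(151, 2)·p = 11325 · (1/604) = 75/4.
E[α(G)] ≥ n − E[|E(G)|] = 151 − 75/4 = 529/4.
Numerically: ≈ 132.25000.
(This is only a lower bound; the true E[α(G)] may be larger.)

E[α(G)] ≥ 529/4 ≈ 132.25000.


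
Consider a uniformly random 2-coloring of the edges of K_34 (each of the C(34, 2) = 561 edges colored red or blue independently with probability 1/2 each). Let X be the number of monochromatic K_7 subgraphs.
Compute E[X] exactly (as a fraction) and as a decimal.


Let X = Σ_S X_S over the C(34, 7) = 5379616 subsets S of size 7, where X_S = 1 if the K_7 on S is monochromatic.
For a fixed S, the K_7 on S has C(7, 2) = 21 edges. P[all 21 edges red] = (1/2)^21, and likewise for blue, so P[monochromatic] = 2·(1/2)^21 = 2^{1 − 21} = 1/1048576.
By linearity of expectation: E[X] = C(34, 7) · 2^{1 − 21} = 5379616 · 1/1048576 = 168113/32768.
Numerically: E[X] ≈ 5.130402.

E[X] = C(34,7)·2^(1−C(7,2)) = 168113/32768 ≈ 5.130402.


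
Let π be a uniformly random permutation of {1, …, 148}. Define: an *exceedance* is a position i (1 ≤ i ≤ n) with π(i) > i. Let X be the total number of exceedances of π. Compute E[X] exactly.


Write X = Σ_{i=1}^{148} X_i, where X_i = 1_{π(i) > i}.
For each fixed i, π(i) is uniform over {1, …, 148} (marginal of a uniform permutation), so P[π(i) > i] = (n − i)/n. Summing: Σ_{i=1}^{148} (n − i)/n = (0 + 1 + … + 147)/148 = 148(148 − 1)/(2·148) = (148 − 1)/2.
Hence E[X] = Σ_{i=1}^{148} (148 − i)/148 = 147/2 ≈ 73.500000.

E[X] = 147/2 = 73.500000.


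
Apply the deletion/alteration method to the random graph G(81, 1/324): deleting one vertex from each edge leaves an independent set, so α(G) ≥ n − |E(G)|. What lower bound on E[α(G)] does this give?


E[|E(G)|] = C(81, 2)·p = 3240 · (1/324) = 10.
E[α(G)] ≥ n − E[|E(G)|] = 81 − 10 = 71.
Numerically: ≈ 71.000000.
(This is only a lower bound; the true E[α(G)] may be larger.)

E[α(G)] ≥ 71 ≈ 71.000000.


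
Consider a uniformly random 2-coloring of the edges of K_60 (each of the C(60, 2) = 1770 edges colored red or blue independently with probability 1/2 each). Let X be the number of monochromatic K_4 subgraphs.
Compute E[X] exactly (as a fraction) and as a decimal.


Let X = Σ_S X_S over the C(60, 4) = 487635 subsets S of size 4, where X_S = 1 if the K_4 on S is monochromatic.
For a fixed S, the K_4 on S has C(4, 2) = 6 edges. P[all 6 edges red] = (1/2)^6, and likewise for blue, so P[monochromatic] = 2·(1/2)^6 = 2^{1 − 6} = 1/32.
By linearity: E[X] = C(60, 4) · 2^{1 − 6} = 487635 · 1/32 = 487635/32.
Numerically: E[X] ≈ 15238.594.

E[X] = C(60,4)·2^(1−C(4,2)) = 487635/32 ≈ 15238.594.


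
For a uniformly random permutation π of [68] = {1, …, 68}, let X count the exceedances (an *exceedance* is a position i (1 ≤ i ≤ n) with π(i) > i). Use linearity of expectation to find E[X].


Write X = Σ_{i=1}^{68} X_i, where X_i = 1_{π(i) > i}.
For each fixed i, π(i) is uniform over {1, …, 68} (marginal of a uniform permutation), so P[π(i) > i] = (n − i)/n. Summing: Σ_{i=1}^{68} (n − i)/n = (0 + 1 + … + 67)/68 = 68(68 − 1)/(2·68) = (68 − 1)/2.
Hence E[X] = Σ_{i=1}^{68} (68 − i)/68 = 67/2 ≈ 33.50000.

E[X] = 67/2 = 33.50000.


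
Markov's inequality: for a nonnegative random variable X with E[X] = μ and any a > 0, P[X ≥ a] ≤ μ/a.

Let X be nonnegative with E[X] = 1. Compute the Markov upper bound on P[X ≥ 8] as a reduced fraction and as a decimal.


μ = E[X] = 1, a = 8.
Markov: P[X ≥ 8] ≤ μ/a = (1)/8 = 1/8.
Numerically: ≈ 0.1250.
(Since a = 8 > μ = 1.0000, the bound 1/8 is < 1 and informative.)

P[X ≥ 8] ≤ 1/8 ≈ 0.1250.


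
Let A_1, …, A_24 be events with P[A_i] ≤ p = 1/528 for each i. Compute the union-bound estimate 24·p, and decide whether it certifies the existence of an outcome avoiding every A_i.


Union bound: P[∪_{i=1}^{24} A_i] ≤ Σ_i P[A_i] ≤ 24·p = 24·(1/528) = 1/22.
Numerically: 1/22 ≈ 0.0454545.
Is 1/22 < 1? YES.
Since P[∪ A_i] ≤ 1/22 < 1, the complement has P[∩ A_i^c] ≥ 1 − 1/22 = 21/22 > 0, so some outcome avoids every A_i.

24·p = 1/22 ≈ 0.0454545; existence CERTIFIED by the union bound.


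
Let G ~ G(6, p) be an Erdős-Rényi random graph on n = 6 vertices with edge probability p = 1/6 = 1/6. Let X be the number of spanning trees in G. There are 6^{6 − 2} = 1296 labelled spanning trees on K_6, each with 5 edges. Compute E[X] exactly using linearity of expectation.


K_6 has 6^{6 − 2} = 1296 labelled spanning trees.
For each such spanning tree H, let X_H = 1 if all 5 edges of H are present in G. Then P[X_H = 1] = p^{5} = (1/6)^{5} = 1/7776.
By linearity of expectation: E[X] = Σ_H E[X_H] = 1296 · p^{5} = 1296 · 1/7776 = 1/6.
Numerically: E[X] ≈ 0.167.

E[X] = 1296 · (1/6)^{5} = 1/6 ≈ 0.167.


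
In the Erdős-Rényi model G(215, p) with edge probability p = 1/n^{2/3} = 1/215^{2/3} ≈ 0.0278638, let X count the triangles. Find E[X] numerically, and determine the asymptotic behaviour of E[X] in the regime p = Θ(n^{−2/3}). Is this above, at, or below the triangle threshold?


Number of potential triangles: C(215, 3) = 1633355.
Each occurs with probability p³ ≈ (0.0278638)³ ≈ 2.16333153e-05.
By linearity: E[X] = C(215, 3)·p³ ≈ 1633355 · 2.16333153e-05 ≈ 35.334884.
Since α = 2/3 < 1, p = c/n^{2/3} ≫ 1/n is above the triangle threshold p ~ 1/n. Asymptotically E[X] ~ (c³/6)·n^{3(1−α)} = (1³/6)·n^{1} → ∞; triangles are abundant w.h.p.

E[X] ≈ 35.334884; in regime p = Θ(1/n^{2/3}) E[X] diverges (above the triangle threshold p ~ 1/n).


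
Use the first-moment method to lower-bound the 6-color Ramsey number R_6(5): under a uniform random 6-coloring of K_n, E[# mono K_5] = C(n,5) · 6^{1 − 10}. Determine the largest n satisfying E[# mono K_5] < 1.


We need C(n, 5) · 6^{1 − 10} < 1, i.e. C(n, 5) < 6^{10 − 1} = 10077696.
Check values of n near the boundary:
  n = 61: C(61, 5) = 5949147; 5949147 < 10077696? YES
  n = 62: C(62, 5) = 6471002; 6471002 < 10077696? YES
  n = 63: C(63, 5) = 7028847; 7028847 < 10077696? YES
  n = 64: C(64, 5) = 7624512; 7624512 < 10077696? YES
  n = 65: C(65, 5) = 8259888; 8259888 < 10077696? YES
  n = 66: C(66, 5) = 8936928; 8936928 < 10077696? YES
  n = 67: C(67, 5) = 9657648; 9657648 < 10077696? YES
  n = 68: C(68, 5) = 10424128; 10424128 < 10077696? NO
  n = 69: C(69, 5) = 11238513; 11238513 < 10077696? NO
  n = 70: C(70, 5) = 12103014; 12103014 < 10077696? NO
The largest n with C(n, 5) < 10077696 is n = 67 (where E[X] = 67067/69984 ≈ 0.958319). Hence R_6(5) > 67, i.e. R_6(5) ≥ 68.

Largest n = 67; hence R_6(5) > 67.


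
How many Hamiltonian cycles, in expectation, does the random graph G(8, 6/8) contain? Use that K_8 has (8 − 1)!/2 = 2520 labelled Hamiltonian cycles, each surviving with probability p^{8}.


K_8 has (8 − 1)!/2 = 2520 labelled Hamiltonian cycles.
For each such Hamiltonian cycle H, let X_H = 1 if all 8 edges of H are present in G. Then P[X_H = 1] = p^{8} = (3/4)^{8} = 6561/65536.
Summing the indicators: E[X] = Σ_H E[X_H] = 2520 · p^{8} = 2520 · 6561/65536 = 2066715/8192.
Numerically: E[X] ≈ 252.285.

E[X] = 2520 · (3/4)^{8} = 2066715/8192 ≈ 252.285.


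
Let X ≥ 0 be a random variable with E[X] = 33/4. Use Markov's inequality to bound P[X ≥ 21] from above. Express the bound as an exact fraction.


μ = E[X] = 33/4, a = 21.
Markov: P[X ≥ 21] ≤ μ/a = (33/4)/21 = 11/28.
Numerically: ≈ 0.39286.
(Since a = 21 > μ = 8.25000, the bound 11/28 is < 1 and informative.)

P[X ≥ 21] ≤ 11/28 ≈ 0.39286.


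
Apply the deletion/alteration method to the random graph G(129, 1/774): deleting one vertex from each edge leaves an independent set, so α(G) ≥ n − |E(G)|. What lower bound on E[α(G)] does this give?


E[|E(G)|] = C(129, 2)·p = 8256 · (1/774) = 32/3.
E[α(G)] ≥ n − E[|E(G)|] = 129 − 32/3 = 355/3.
Numerically: ≈ 118.333333.
(This is only a lower bound; the true E[α(G)] may be larger.)

E[α(G)] ≥ 355/3 ≈ 118.333333.


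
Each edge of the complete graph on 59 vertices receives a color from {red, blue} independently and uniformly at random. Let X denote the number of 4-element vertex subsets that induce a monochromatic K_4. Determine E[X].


Let X = Σ_S X_S over the C(59, 4) = 455126 subsets S of size 4, where X_S = 1 if the K_4 on S is monochromatic.
For a fixed S, the K_4 on S has C(4, 2) = 6 edges. P[all 6 edges red] = (1/2)^6, and likewise for blue, so P[monochromatic] = 2·(1/2)^6 = 2^{1 − 6} = 1/32.
By linearity: E[X] = C(59, 4) · 2^{1 − 6} = 455126 · 1/32 = 227563/16.
Numerically: E[X] ≈ 14222.687500.

E[X] = C(59,4)·2^(1−C(4,2)) = 227563/16 ≈ 14222.687500.


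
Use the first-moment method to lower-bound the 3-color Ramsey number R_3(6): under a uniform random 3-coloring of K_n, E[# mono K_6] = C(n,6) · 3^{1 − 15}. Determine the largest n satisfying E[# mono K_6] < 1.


We need C(n, 6) · 3^{1 − 15} < 1, i.e. C(n, 6) < 3^{15 − 1} = 4782969.
Check values of n near the boundary:
  n = 36: C(36, 6) = 1947792; 1947792 < 4782969? YES
  n = 37: C(37, 6) = 2324784; 2324784 < 4782969? YES
  n = 38: C(38, 6) = 2760681; 2760681 < 4782969? YES
  n = 39: C(39, 6) = 3262623; 3262623 < 4782969? YES
  n = 40: C(40, 6) = 3838380; 3838380 < 4782969? YES
  n = 41: C(41, 6) = 4496388; 4496388 < 4782969? YES
  n = 42: C(42, 6) = 5245786; 5245786 < 4782969? NO
The largest n with C(n, 6) < 4782969 is n = 41 (where E[X] = 1498796/1594323 ≈ 0.940). Hence R_3(6) > 41, i.e. R_3(6) ≥ 42.

Largest n = 41; hence R_3(6) > 41.


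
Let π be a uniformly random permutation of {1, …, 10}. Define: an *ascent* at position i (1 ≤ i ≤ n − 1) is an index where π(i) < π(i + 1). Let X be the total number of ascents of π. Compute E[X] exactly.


Write X = Σ X_I over i = 1, …, 9, with X_I the indicator of one ascent.
There are 9 indicators.
For each fixed i, the pair (π(i), π(i+1)) is a uniformly random ordered pair of distinct values from {1, …, 10}; by symmetry P[π(i) < π(i+1)] = 1/2.
By linearity: E[X] = 9 · (1/2) = (10 − 1) · (1/2) = 9/2 ≈ 4.50000.

E[X] = 9/2 = 4.50000.


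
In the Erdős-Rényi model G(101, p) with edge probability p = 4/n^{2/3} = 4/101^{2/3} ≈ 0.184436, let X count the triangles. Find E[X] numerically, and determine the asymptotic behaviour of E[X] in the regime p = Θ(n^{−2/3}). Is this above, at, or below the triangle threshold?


Number of potential triangles: C(101, 3) = 166650.
Each occurs with probability p³ ≈ (0.184436)³ ≈ 6.27389472e-03.
By linearity: E[X] = C(101, 3)·p³ ≈ 166650 · 6.27389472e-03 ≈ 1045.544554.
Since α = 2/3 < 1, p = c/n^{2/3} ≫ 1/n is above the triangle threshold p ~ 1/n. Asymptotically E[X] ~ (c³/6)·n^{3(1−α)} = (4³/6)·n^{1} → ∞; triangles are abundant w.h.p.

E[X] ≈ 1045.544554; in regime p = Θ(1/n^{2/3}) E[X] diverges (above the triangle threshold p ~ 1/n).


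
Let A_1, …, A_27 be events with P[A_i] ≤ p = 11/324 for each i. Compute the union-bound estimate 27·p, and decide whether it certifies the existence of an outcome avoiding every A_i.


Union bound: P[∪_{i=1}^{27} A_i] ≤ Σ_i P[A_i] ≤ 27·p = 27·(11/324) = 11/12.
Numerically: 11/12 ≈ 0.9166667.
Is 11/12 < 1? YES.
Since P[∪ A_i] ≤ 11/12 < 1, the complement has P[∩ A_i^c] ≥ 1 − 11/12 = 1/12 > 0, so some outcome avoids every A_i.

27·p = 11/12 ≈ 0.9166667; existence CERTIFIED by the union bound.


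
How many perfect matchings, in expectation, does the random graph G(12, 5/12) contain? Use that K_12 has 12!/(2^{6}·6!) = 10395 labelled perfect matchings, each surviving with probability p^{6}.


K_12 has 12!/(2^{6}·6!) = 10395 labelled perfect matchings.
For each such perfect matching H, let X_H = 1 if all 6 edges of H are present in G. Then P[X_H = 1] = p^{6} = (5/12)^{6} = 15625/2985984.
By linearity of expectation: E[X] = Σ_H E[X_H] = 10395 · p^{6} = 10395 · 15625/2985984 = 6015625/110592.
Numerically: E[X] ≈ 54.395.

E[X] = 10395 · (5/12)^{6} = 6015625/110592 ≈ 54.395.


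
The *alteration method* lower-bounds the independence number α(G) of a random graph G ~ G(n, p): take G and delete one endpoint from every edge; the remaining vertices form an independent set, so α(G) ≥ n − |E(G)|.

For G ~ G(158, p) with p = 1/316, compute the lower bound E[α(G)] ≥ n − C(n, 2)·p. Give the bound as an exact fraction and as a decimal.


E[|E(G)|] = C(158, 2)·p = 12403 · (1/316) = 157/4.
E[α(G)] ≥ n − E[|E(G)|] = 158 − 157/4 = 475/4.
Numerically: ≈ 118.75000.
(This is only a lower bound; the true E[α(G)] may be larger.)

E[α(G)] ≥ 475/4 ≈ 118.75000.


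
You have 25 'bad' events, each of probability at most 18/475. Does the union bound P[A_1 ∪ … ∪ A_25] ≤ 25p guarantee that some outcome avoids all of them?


Union bound: P[∪_{i=1}^{25} A_i] ≤ Σ_i P[A_i] ≤ 25·p = 25·(18/475) = 18/19.
Numerically: 18/19 ≈ 0.94737.
Is 18/19 < 1? YES.
Since P[∪ A_i] ≤ 18/19 < 1, the complement has P[∩ A_i^c] ≥ 1 − 18/19 = 1/19 > 0, so some outcome avoids every A_i.

25·p = 18/19 ≈ 0.94737; existence CERTIFIED by the union bound.


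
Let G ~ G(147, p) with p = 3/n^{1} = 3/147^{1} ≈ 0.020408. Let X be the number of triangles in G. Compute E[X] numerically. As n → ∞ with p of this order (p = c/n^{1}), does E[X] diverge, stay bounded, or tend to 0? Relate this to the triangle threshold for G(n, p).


Number of potential triangles: C(147, 3) = 518665.
Each occurs with probability p³ ≈ (0.020408)³ ≈ 8.4998598e-06.
By linearity: E[X] = C(147, 3)·p³ ≈ 518665 · 8.4998598e-06 ≈ 4.40858.
Here α = 1, so p = 3/n is exactly at the triangle threshold p ~ 1/n. Asymptotically E[X] → c³/6 = 3³/6 = 9/2 ≈ 4.50000, a bounded constant. In this regime the triangle count is asymptotically Poisson(c³/6).

E[X] ≈ 4.40858; in regime p = Θ(1/n^{1}) E[X] stays bounded (at the triangle threshold p ~ 1/n).


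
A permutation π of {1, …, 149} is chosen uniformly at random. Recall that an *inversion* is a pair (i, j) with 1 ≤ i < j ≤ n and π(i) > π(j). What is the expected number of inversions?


Write X = Σ X_I over the C(149, 2) = 11026 pairs i < j, with X_I the indicator of one inversion.
There are 11026 indicators.
For each fixed pair i < j, the values π(i) and π(j) are two distinct elements of {1, …, 149} in uniformly random order; by symmetry P[π(i) > π(j)] = 1/2.
By linearity: E[X] = 11026 · (1/2) = C(149, 2) · (1/2) = 11026/2 = 5513 ≈ 5513.0000.

E[X] = 5513 = 5513.0000.


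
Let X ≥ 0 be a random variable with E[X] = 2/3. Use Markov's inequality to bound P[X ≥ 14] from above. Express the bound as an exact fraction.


μ = E[X] = 2/3, a = 14.
Markov: P[X ≥ 14] ≤ μ/a = (2/3)/14 = 1/21.
Numerically: ≈ 0.04762.
(Since a = 14 > μ = 0.66667, the bound 1/21 is < 1 and informative.)

P[X ≥ 14] ≤ 1/21 ≈ 0.04762.


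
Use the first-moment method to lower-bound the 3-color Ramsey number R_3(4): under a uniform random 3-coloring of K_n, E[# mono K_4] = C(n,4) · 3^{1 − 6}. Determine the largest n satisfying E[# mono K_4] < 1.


We need C(n, 4) · 3^{1 − 6} < 1, i.e. C(n, 4) < 3^{6 − 1} = 243.
Check values of n near the boundary:
  n = 8: C(8, 4) = 70; 70 < 243? YES
  n = 9: C(9, 4) = 126; 126 < 243? YES
  n = 10: C(10, 4) = 210; 210 < 243? YES
  n = 11: C(11, 4) = 330; 330 < 243? NO
  n = 12: C(12, 4) = 495; 495 < 243? NO
The largest n with C(n, 4) < 243 is n = 10 (where E[X] = 70/81 ≈ 0.8641975). Hence R_3(4) > 10, i.e. R_3(4) ≥ 11.

Largest n = 10; hence R_3(4) > 10.


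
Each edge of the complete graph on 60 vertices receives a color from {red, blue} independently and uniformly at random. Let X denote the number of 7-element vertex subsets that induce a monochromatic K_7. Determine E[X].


Let X = Σ_S X_S over the C(60, 7) = 386206920 subsets S of size 7, where X_S = 1 if the K_7 on S is monochromatic.
For a fixed S, the K_7 on S has C(7, 2) = 21 edges. P[all 21 edges red] = (1/2)^21, and likewise for blue, so P[monochromatic] = 2·(1/2)^21 = 2^{1 − 21} = 1/1048576.
Summing: E[X] = C(60, 7) · 2^{1 − 21} = 386206920 · 1/1048576 = 48275865/131072.
Numerically: E[X] ≈ 368.3156.

E[X] = C(60,7)·2^(1−C(7,2)) = 48275865/131072 ≈ 368.3156.


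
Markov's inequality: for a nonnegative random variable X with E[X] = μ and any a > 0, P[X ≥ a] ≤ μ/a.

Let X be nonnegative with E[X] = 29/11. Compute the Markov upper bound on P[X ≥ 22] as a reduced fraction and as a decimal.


μ = E[X] = 29/11, a = 22.
Markov: P[X ≥ 22] ≤ μ/a = (29/11)/22 = 29/242.
Numerically: ≈ 0.119835.
(Since a = 22 > μ = 2.636364, the bound 29/242 is < 1 and informative.)

P[X ≥ 22] ≤ 29/242 ≈ 0.119835.


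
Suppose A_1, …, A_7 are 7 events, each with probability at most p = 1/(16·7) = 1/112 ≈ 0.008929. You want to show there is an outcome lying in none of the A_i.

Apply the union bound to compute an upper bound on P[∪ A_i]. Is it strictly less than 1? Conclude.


Union bound: P[∪_{i=1}^{7} A_i] ≤ Σ_i P[A_i] ≤ 7·p = 7·(1/112) = 1/16.
Numerically: 1/16 ≈ 0.062500.
Is 1/16 < 1? YES.
Since P[∪ A_i] ≤ 1/16 < 1, the complement has P[∩ A_i^c] ≥ 1 − 1/16 = 15/16 > 0, so some outcome avoids every A_i.

7·p = 1/16 ≈ 0.062500; existence CERTIFIED by the union bound.


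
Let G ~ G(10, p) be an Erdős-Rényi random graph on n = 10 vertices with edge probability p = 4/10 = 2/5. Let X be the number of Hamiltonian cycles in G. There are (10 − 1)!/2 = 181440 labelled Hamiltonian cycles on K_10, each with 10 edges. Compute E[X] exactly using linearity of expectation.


K_10 has (10 − 1)!/2 = 181440 labelled Hamiltonian cycles.
For each such Hamiltonian cycle H, let X_H = 1 if all 10 edges of H are present in G. Then P[X_H = 1] = p^{10} = (2/5)^{10} = 1024/9765625.
Summing the indicators: E[X] = Σ_H E[X_H] = 181440 · p^{10} = 181440 · 1024/9765625 = 37158912/1953125.
Numerically: E[X] ≈ 19.025.

E[X] = 181440 · (2/5)^{10} = 37158912/1953125 ≈ 19.025.


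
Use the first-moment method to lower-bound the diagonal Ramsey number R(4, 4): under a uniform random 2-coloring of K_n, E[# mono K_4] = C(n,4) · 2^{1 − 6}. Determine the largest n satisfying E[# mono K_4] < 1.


We need C(n, 4) · 2^{1 − 6} < 1, i.e. C(n, 4) < 2^{6 − 1} = 32.
Check values of n near the boundary:
  n = 4: C(4, 4) = 1; 1 < 32? YES
  n = 5: C(5, 4) = 5; 5 < 32? YES
  n = 6: C(6, 4) = 15; 15 < 32? YES
  n = 7: C(7, 4) = 35; 35 < 32? NO
The largest n with C(n, 4) < 32 is n = 6 (where E[X] = 15/32 ≈ 0.46875). Hence R(4, 4) > 6, i.e. R(4, 4) ≥ 7.

Largest n = 6; hence R(4, 4) > 6.


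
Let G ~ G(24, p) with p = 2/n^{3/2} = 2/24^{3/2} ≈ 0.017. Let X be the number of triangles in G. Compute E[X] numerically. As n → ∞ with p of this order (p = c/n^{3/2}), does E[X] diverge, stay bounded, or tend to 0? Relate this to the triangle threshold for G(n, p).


Number of potential triangles: C(24, 3) = 2024.
Each occurs with probability p³ ≈ (0.017)³ ≈ 4.92197e-06.
By linearity: E[X] = C(24, 3)·p³ ≈ 2024 · 4.92197e-06 ≈ 0.010.
Since α = 3/2 > 1, p = c/n^{3/2} = o(1/n) is below the triangle threshold p ~ 1/n. Asymptotically E[X] ~ (c³/6)·n^{3(1−α)} = (2³/6)·n^{-1.5} → 0, so by Markov's inequality G has no triangles w.h.p.

E[X] ≈ 0.010; in regime p = Θ(1/n^{3/2}) E[X] tends to 0 (below the triangle threshold p ~ 1/n).


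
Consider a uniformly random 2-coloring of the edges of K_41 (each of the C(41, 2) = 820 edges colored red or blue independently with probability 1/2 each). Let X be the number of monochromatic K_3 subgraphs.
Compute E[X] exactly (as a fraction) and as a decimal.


Let X = Σ_S X_S over the C(41, 3) = 10660 subsets S of size 3, where X_S = 1 if the K_3 on S is monochromatic.
For a fixed S, the K_3 on S has C(3, 2) = 3 edges. P[all 3 edges red] = (1/2)^3, and likewise for blue, so P[monochromatic] = 2·(1/2)^3 = 2^{1 − 3} = 1/4.
Summing: E[X] = C(41, 3) · 2^{1 − 3} = 10660 · 1/4 = 2665.
Numerically: E[X] ≈ 2665.000.

E[X] = C(41,3)·2^(1−C(3,2)) = 2665 ≈ 2665.000.


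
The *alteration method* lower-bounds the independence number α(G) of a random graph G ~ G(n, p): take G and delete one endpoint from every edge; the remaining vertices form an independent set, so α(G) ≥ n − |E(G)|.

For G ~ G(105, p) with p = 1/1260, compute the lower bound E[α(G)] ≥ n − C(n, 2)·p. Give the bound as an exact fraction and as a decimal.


E[|E(G)|] = C(105, 2)·p = 5460 · (1/1260) = 13/3.
E[α(G)] ≥ n − E[|E(G)|] = 105 − 13/3 = 302/3.
Numerically: ≈ 100.66667.
(This is only a lower bound; the true E[α(G)] may be larger.)

E[α(G)] ≥ 302/3 ≈ 100.66667.


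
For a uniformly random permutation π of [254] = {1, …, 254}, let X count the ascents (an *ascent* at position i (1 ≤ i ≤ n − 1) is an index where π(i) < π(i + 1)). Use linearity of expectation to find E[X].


Write X = Σ X_I over i = 1, …, 253, with X_I the indicator of one ascent.
There are 253 indicators.
For each fixed i, the pair (π(i), π(i+1)) is a uniformly random ordered pair of distinct values from {1, …, 254}; by symmetry P[π(i) < π(i+1)] = 1/2.
By linearity: E[X] = 253 · (1/2) = (254 − 1) · (1/2) = 253/2 ≈ 126.500.

E[X] = 253/2 = 126.500.


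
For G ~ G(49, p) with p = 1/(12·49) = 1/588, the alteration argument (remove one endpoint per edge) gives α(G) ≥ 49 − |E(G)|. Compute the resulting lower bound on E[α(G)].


E[|E(G)|] = C(49, 2)·p = 1176 · (1/588) = 2.
E[α(G)] ≥ n − E[|E(G)|] = 49 − 2 = 47.
Numerically: ≈ 47.000000.
(This is only a lower bound; the true E[α(G)] may be larger.)

E[α(G)] ≥ 47 ≈ 47.000000.


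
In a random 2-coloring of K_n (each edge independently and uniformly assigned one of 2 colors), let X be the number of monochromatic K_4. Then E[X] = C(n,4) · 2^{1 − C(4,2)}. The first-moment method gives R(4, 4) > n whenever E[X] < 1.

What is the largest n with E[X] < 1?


We need C(n, 4) · 2^{1 − 6} < 1, i.e. C(n, 4) < 2^{6 − 1} = 32.
Check values of n near the boundary:
  n = 4: C(4, 4) = 1; 1 < 32? YES
  n = 5: C(5, 4) = 5; 5 < 32? YES
  n = 6: C(6, 4) = 15; 15 < 32? YES
  n = 7: C(7, 4) = 35; 35 < 32? NO
  n = 8: C(8, 4) = 70; 70 < 32? NO
The largest n with C(n, 4) < 32 is n = 6 (where E[X] = 15/32 ≈ 0.4688). Hence R(4, 4) > 6, i.e. R(4, 4) ≥ 7.

Largest n = 6; hence R(4, 4) > 6.


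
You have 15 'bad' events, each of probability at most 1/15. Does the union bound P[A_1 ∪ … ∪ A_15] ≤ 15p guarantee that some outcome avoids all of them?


Union bound: P[∪_{i=1}^{15} A_i] ≤ Σ_i P[A_i] ≤ 15·p = 15·(1/15) = 1.
Numerically: 1 ≈ 1.0000.
Is 1 < 1? NO.
Since the bound 1 is ≥ 1, the union bound is uninformative here; it does NOT by itself certify existence.

15·p = 1 ≈ 1.0000; existence NOT certified by the union bound.


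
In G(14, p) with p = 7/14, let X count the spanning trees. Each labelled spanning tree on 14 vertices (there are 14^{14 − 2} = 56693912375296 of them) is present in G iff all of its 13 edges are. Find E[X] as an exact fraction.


K_14 has 14^{14 − 2} = 56693912375296 labelled spanning trees.
For each such spanning tree H, let X_H = 1 if all 13 edges of H are present in G. Then P[X_H = 1] = p^{13} = (1/2)^{13} = 1/8192.
By linearity of expectation: E[X] = Σ_H E[X_H] = 56693912375296 · p^{13} = 56693912375296 · 1/8192 = 13841287201/2.
Numerically: E[X] ≈ 6.9206e+09.

E[X] = 56693912375296 · (1/2)^{13} = 13841287201/2 ≈ 6.9206e+09.


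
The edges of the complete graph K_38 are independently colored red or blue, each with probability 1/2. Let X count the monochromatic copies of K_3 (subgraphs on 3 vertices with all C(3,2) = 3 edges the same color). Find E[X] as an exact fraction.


Let X = Σ_S X_S over the C(38, 3) = 8436 subsets S of size 3, where X_S = 1 if the K_3 on S is monochromatic.
For a fixed S, the K_3 on S has C(3, 2) = 3 edges. P[all 3 edges red] = (1/2)^3, and likewise for blue, so P[monochromatic] = 2·(1/2)^3 = 2^{1 − 3} = 1/4.
By linearity of expectation: E[X] = C(38, 3) · 2^{1 − 3} = 8436 · 1/4 = 2109.
Numerically: E[X] ≈ 2109.00000.

E[X] = C(38,3)·2^(1−C(3,2)) = 2109 ≈ 2109.00000.


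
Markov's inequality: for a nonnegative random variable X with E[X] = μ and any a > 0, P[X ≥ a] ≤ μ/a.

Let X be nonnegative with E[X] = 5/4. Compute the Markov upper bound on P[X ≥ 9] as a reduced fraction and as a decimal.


μ = E[X] = 5/4, a = 9.
Markov: P[X ≥ 9] ≤ μ/a = (5/4)/9 = 5/36.
Numerically: ≈ 0.139.
(Since a = 9 > μ = 1.250, the bound 5/36 is < 1 and informative.)

P[X ≥ 9] ≤ 5/36 ≈ 0.139.


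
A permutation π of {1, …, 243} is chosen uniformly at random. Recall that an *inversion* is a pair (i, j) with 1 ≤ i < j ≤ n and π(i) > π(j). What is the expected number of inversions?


Write X = Σ X_I over the C(243, 2) = 29403 pairs i < j, with X_I the indicator of one inversion.
There are 29403 indicators.
For each fixed pair i < j, the values π(i) and π(j) are two distinct elements of {1, …, 243} in uniformly random order; by symmetry P[π(i) > π(j)] = 1/2.
By linearity: E[X] = 29403 · (1/2) = C(243, 2) · (1/2) = 29403/2 = 29403/2 ≈ 14701.50000.

E[X] = 29403/2 = 14701.50000.


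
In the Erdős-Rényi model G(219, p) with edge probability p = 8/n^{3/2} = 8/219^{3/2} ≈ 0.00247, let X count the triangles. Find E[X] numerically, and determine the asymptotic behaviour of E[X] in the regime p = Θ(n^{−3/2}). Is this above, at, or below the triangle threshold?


Number of potential triangles: C(219, 3) = 1726669.
Each occurs with probability p³ ≈ (0.00247)³ ≈ 1.50408e-08.
By linearity: E[X] = C(219, 3)·p³ ≈ 1726669 · 1.50408e-08 ≈ 0.026.
Since α = 3/2 > 1, p = c/n^{3/2} = o(1/n) is below the triangle threshold p ~ 1/n. Asymptotically E[X] ~ (c³/6)·n^{3(1−α)} = (8³/6)·n^{-1.5} → 0, so by Markov's inequality G has no triangles w.h.p.

E[X] ≈ 0.026; in regime p = Θ(1/n^{3/2}) E[X] tends to 0 (below the triangle threshold p ~ 1/n).


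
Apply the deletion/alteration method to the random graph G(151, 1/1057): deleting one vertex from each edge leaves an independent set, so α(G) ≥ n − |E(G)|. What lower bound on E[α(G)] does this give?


E[|E(G)|] = C(151, 2)·p = 11325 · (1/1057) = 75/7.
E[α(G)] ≥ n − E[|E(G)|] = 151 − 75/7 = 982/7.
Numerically: ≈ 140.285714.
(This is only a lower bound; the true E[α(G)] may be larger.)

E[α(G)] ≥ 982/7 ≈ 140.285714.


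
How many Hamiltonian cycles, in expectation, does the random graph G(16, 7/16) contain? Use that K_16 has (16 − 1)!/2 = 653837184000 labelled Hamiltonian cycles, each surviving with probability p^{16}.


K_16 has (16 − 1)!/2 = 653837184000 labelled Hamiltonian cycles.
For each such Hamiltonian cycle H, let X_H = 1 if all 16 edges of H are present in G. Then P[X_H = 1] = p^{16} = (7/16)^{16} = 33232930569601/18446744073709551616.
Summing the indicators: E[X] = Σ_H E[X_H] = 653837184000 · p^{16} = 653837184000 · 33232930569601/18446744073709551616 = 21219654042671322112875/18014398509481984.
Numerically: E[X] ≈ 1.1779e+06.

E[X] = 653837184000 · (7/16)^{16} = 21219654042671322112875/18014398509481984 ≈ 1.1779e+06.


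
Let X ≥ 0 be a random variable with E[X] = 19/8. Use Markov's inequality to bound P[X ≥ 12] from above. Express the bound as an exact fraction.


μ = E[X] = 19/8, a = 12.
Markov: P[X ≥ 12] ≤ μ/a = (19/8)/12 = 19/96.
Numerically: ≈ 0.197917.
(Since a = 12 > μ = 2.375000, the bound 19/96 is < 1 and informative.)

P[X ≥ 12] ≤ 19/96 ≈ 0.197917.


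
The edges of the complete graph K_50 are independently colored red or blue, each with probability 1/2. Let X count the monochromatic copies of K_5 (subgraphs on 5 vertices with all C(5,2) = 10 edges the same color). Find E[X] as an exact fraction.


Let X = Σ_S X_S over the C(50, 5) = 2118760 subsets S of size 5, where X_S = 1 if the K_5 on S is monochromatic.
For a fixed S, the K_5 on S has C(5, 2) = 10 edges. P[all 10 edges red] = (1/2)^10, and likewise for blue, so P[monochromatic] = 2·(1/2)^10 = 2^{1 − 10} = 1/512.
Summing: E[X] = C(50, 5) · 2^{1 − 10} = 2118760 · 1/512 = 264845/64.
Numerically: E[X] ≈ 4138.20312.

E[X] = C(50,5)·2^(1−C(5,2)) = 264845/64 ≈ 4138.20312.


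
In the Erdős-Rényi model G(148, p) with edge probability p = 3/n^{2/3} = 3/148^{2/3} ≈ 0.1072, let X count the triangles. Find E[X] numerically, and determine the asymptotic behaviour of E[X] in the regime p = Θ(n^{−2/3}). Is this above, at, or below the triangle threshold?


Number of potential triangles: C(148, 3) = 529396.
Each occurs with probability p³ ≈ (0.1072)³ ≈ 1.232652e-03.
By linearity: E[X] = C(148, 3)·p³ ≈ 529396 · 1.232652e-03 ≈ 652.5608.
Since α = 2/3 < 1, p = c/n^{2/3} ≫ 1/n is above the triangle threshold p ~ 1/n. Asymptotically E[X] ~ (c³/6)·n^{3(1−α)} = (3³/6)·n^{1} → ∞; triangles are abundant w.h.p.

E[X] ≈ 652.5608; in regime p = Θ(1/n^{2/3}) E[X] diverges (above the triangle threshold p ~ 1/n).


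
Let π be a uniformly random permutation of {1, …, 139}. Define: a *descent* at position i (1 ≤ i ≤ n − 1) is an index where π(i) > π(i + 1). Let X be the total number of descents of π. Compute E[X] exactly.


Write X = Σ X_I over i = 1, …, 138, with X_I the indicator of one descent.
There are 138 indicators.
For each fixed i, the pair (π(i), π(i+1)) is a uniformly random ordered pair of distinct values from {1, …, 139}; by symmetry P[π(i) > π(i+1)] = 1/2.
By linearity: E[X] = 138 · (1/2) = (139 − 1) · (1/2) = 69 ≈ 69.000.

E[X] = 69 = 69.000.


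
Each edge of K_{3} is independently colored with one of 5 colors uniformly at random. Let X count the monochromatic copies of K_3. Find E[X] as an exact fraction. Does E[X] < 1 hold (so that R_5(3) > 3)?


E[X] = C(3, 3) · 5^{1 − 3} = 1 · 5^{−2} = 1/25.
As a reduced fraction: E[X] = 1/25 ≈ 0.040000.
Is E[X] < 1? YES.
Since E[X] < 1, there exists a 5-coloring of K_{3} with no monochromatic K_3; hence R_5(3) > 3.

E[X] = 1/25 ≈ 0.040000; E[X] < 1, so R_5(3) > 3.


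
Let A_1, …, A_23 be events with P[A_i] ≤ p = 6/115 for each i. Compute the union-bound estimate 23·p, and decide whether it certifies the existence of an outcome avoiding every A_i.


Union bound: P[∪_{i=1}^{23} A_i] ≤ Σ_i P[A_i] ≤ 23·p = 23·(6/115) = 6/5.
Numerically: 6/5 ≈ 1.20000.
Is 6/5 < 1? NO.
Since the bound 6/5 is ≥ 1, the union bound is uninformative here; it does NOT by itself certify existence.

23·p = 6/5 ≈ 1.20000; existence NOT certified by the union bound.


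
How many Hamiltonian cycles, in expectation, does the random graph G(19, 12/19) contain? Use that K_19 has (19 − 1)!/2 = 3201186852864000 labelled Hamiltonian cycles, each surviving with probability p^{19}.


K_19 has (19 − 1)!/2 = 3201186852864000 labelled Hamiltonian cycles.
For each such Hamiltonian cycle H, let X_H = 1 if all 19 edges of H are present in G. Then P[X_H = 1] = p^{19} = (12/19)^{19} = 319479999370622926848/1978419655660313589123979.
By linearity of expectation: E[X] = Σ_H E[X_H] = 3201186852864000 · p^{19} = 3201186852864000 · 319479999370622926848/1978419655660313589123979 = 1022715173738237107931793611292672000/1978419655660313589123979.
Numerically: E[X] ≈ 5.169e+11.

E[X] = 3201186852864000 · (12/19)^{19} = 1022715173738237107931793611292672000/1978419655660313589123979 ≈ 5.169e+11.
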